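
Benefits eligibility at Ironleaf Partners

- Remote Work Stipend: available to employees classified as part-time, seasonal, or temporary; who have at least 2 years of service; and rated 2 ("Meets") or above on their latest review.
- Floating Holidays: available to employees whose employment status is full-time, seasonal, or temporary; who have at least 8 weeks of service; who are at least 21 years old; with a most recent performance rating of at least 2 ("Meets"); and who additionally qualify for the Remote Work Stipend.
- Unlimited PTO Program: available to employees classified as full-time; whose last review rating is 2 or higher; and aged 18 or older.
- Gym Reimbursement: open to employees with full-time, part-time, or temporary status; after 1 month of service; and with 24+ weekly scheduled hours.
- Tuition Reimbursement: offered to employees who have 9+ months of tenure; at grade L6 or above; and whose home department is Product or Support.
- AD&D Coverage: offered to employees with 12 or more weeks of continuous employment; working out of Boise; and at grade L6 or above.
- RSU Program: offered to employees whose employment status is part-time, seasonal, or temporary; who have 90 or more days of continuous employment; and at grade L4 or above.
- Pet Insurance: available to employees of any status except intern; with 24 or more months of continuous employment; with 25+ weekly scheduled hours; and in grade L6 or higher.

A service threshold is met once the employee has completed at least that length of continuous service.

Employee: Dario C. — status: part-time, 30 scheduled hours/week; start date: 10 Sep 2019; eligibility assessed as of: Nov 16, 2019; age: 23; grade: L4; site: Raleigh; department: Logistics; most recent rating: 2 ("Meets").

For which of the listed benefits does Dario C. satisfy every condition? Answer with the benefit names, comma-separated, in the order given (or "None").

Service from 10 Sep 2019 to Nov 16, 2019: 67 days.
Remote Work Stipend — status part-time ✓; service 67 days < 2 years (≈730 days) ✗ → not eligible.
Floating Holidays — status part-time ✗ (requires full-time, seasonal, or temporary) → not eligible.
Unlimited PTO Program — status part-time ✗ (requires full-time) → not eligible.
Gym Reimbursement — status part-time ✓; service 67 days ≥ 1 month (≈30 days) ✓; 30 hrs/wk ≥ 24 ✓ → eligible.
Tuition Reimbursement — service 67 days < 9 months (≈270 days) ✗ → not eligible.
AD&D Coverage — service 67 days < 12 weeks (≈84 days) ✗ → not eligible.
RSU Program — status part-time ✓; service 67 days < 90 days ✗ → not eligible.
Pet Insurance — status part-time ✓ (not excluded); service 67 days < 24 months (≈720 days) ✗ → not eligible.

Gym Reimbursement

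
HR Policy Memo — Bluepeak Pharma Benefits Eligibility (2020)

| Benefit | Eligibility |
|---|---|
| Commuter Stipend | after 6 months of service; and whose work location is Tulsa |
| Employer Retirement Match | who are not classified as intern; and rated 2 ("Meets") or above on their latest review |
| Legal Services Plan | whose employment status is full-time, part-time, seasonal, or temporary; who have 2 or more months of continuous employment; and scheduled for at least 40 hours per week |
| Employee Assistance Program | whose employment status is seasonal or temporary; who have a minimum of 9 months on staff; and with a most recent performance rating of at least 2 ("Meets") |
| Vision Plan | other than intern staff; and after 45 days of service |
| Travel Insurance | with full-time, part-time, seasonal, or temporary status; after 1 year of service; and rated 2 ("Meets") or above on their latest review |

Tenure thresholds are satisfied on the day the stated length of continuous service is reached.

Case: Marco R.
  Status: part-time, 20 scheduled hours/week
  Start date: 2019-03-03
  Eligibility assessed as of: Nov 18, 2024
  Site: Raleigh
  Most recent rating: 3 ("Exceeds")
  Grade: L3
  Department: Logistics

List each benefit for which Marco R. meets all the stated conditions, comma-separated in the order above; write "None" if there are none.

Employer Retirement Match, Vision Plan, Travel Insurance

Service from 2019-03-03 to Nov 18, 2024: 2087 days.
Commuter Stipend — service 2087 days ≥ 6 months (≈180 days) ✓; site Raleigh ✗ (not Tulsa) → not eligible.
Employer Retirement Match — status part-time ✓ (not excluded); rating 3 ≥ 2 ✓ → eligible.
Legal Services Plan — status part-time ✓; service 2087 days ≥ 2 months (≈60 days) ✓; 20 hrs/wk < 40 ✗ → not eligible.
Employee Assistance Program — status part-time ✗ (requires seasonal or temporary) → not eligible.
Vision Plan — status part-time ✓ (not excluded); service 2087 days ≥ 45 days ✓ → eligible.
Travel Insurance — status part-time ✓; service 2087 days ≥ 1 year (≈365 days) ✓; rating 3 ≥ 2 ✓ → eligible.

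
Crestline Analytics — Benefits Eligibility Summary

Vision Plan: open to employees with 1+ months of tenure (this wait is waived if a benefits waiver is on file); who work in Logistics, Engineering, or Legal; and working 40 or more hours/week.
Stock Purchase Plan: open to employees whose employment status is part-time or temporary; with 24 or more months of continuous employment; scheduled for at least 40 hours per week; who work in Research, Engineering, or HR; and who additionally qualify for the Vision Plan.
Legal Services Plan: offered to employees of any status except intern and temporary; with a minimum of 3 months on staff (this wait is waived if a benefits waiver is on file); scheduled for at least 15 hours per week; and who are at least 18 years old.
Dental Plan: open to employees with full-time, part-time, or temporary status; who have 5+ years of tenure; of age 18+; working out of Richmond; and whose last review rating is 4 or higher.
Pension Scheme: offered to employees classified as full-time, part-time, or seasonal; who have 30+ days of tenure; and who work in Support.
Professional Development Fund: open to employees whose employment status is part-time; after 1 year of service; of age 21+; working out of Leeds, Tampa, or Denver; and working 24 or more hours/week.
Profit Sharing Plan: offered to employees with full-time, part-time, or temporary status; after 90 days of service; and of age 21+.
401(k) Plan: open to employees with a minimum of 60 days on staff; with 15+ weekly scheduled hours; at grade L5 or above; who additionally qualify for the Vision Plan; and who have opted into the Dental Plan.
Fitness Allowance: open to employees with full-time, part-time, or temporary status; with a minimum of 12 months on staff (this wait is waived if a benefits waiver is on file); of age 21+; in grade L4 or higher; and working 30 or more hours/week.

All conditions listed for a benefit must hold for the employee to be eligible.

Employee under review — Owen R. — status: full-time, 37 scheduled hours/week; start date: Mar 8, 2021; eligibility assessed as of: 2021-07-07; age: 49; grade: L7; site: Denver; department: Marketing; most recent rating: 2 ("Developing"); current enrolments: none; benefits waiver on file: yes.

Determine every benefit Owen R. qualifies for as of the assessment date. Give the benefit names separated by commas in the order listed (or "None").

Legal Services Plan, Profit Sharing Plan, Fitness Allowance

Service from Mar 8, 2021 to 2021-07-07: 121 days.
Vision Plan — benefits waiver on file ✓; dept Marketing ✗ → not eligible.
Stock Purchase Plan — status full-time ✗ (requires part-time or temporary) → not eligible.
Legal Services Plan — status full-time ✓ (not excluded); benefits waiver on file ✓; 37 hrs/wk ≥ 15 ✓; age 49 ≥ 18 ✓ → eligible.
Dental Plan — status full-time ✓; service 121 days < 5 years (≈1825 days) ✗ → not eligible.
Pension Scheme — status full-time ✓; service 121 days ≥ 30 days ✓; dept Marketing ✗ → not eligible.
Professional Development Fund — status full-time ✗ (requires part-time) → not eligible.
Profit Sharing Plan — status full-time ✓; service 121 days ≥ 90 days ✓; age 49 ≥ 21 ✓ → eligible.
401(k) Plan — service 121 days ≥ 60 days ✓; 37 hrs/wk ≥ 15 ✓; grade L7 ≥ L5 ✓; not eligible for Vision Plan ✗ → not eligible.
Fitness Allowance — status full-time ✓; benefits waiver on file ✓; age 49 ≥ 21 ✓; grade L7 ≥ L4 ✓; 37 hrs/wk ≥ 30 ✓ → eligible.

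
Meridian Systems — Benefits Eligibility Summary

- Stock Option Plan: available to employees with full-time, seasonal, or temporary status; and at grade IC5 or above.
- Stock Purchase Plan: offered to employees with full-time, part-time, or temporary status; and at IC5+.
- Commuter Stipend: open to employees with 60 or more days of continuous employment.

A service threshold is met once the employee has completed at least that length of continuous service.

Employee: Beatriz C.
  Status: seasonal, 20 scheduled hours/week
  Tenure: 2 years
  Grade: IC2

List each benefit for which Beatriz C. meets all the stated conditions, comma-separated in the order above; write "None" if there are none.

Stock Option Plan — status seasonal ✓; grade IC2 < IC5 ✗ → not eligible.
Stock Purchase Plan — status seasonal ✗ (requires full-time, part-time, or temporary) → not eligible.
Commuter Stipend — service 2 years ≥ 60 days ✓ → eligible.

Commuter Stipend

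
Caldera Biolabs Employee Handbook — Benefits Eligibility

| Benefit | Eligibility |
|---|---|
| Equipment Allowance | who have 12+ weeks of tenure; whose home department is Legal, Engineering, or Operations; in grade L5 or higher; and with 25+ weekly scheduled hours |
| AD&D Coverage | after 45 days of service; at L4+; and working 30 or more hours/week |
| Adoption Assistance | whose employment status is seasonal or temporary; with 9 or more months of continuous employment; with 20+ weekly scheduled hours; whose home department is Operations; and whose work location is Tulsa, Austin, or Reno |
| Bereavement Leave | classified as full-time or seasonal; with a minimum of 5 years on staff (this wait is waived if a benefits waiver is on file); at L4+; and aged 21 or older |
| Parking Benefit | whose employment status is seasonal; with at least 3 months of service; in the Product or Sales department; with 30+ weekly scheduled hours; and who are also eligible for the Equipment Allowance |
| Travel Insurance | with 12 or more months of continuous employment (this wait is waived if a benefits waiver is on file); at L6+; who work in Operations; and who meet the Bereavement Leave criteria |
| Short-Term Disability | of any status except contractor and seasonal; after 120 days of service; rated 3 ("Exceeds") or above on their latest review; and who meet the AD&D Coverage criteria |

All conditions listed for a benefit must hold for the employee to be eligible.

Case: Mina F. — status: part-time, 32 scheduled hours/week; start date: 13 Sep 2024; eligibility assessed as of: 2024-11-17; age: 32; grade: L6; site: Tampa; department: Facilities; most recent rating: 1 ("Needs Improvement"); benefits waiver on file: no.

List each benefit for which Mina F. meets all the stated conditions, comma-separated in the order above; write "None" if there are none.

Service from 13 Sep 2024 to 2024-11-17: 65 days.
Equipment Allowance — service 65 days < 12 weeks (≈84 days) ✗ → not eligible.
AD&D Coverage — service 65 days ≥ 45 days ✓; grade L6 ≥ L4 ✓; 32 hrs/wk ≥ 30 ✓ → eligible.
Adoption Assistance — status part-time ✗ (requires seasonal or temporary) → not eligible.
Bereavement Leave — status part-time ✗ (requires full-time or seasonal) → not eligible.
Parking Benefit — status part-time ✗ (requires seasonal) → not eligible.
Travel Insurance — no waiver, service 65 days < 12 months (≈360 days) ✗ → not eligible.
Short-Term Disability — status part-time ✓ (not excluded); service 65 days < 120 days ✗ → not eligible.

AD&D Coverage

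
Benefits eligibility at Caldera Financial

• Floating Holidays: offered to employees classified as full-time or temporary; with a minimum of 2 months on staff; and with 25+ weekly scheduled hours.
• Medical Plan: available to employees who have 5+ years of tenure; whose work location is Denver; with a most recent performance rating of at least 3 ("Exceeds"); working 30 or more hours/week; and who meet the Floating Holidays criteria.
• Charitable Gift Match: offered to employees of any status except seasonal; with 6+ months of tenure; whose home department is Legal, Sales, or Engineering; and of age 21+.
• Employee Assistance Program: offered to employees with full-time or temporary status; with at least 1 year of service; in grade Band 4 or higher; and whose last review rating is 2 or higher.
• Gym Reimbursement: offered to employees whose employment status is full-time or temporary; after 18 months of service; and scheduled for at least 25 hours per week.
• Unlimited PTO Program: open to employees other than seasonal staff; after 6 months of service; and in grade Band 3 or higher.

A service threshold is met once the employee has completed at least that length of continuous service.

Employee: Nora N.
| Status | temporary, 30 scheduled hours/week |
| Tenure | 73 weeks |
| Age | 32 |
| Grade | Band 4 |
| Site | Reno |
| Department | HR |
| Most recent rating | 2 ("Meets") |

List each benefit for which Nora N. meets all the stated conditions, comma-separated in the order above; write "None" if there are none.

Floating Holidays, Employee Assistance Program, Unlimited PTO Program

Floating Holidays — status temporary ✓; service 73 weeks ≥ 2 months (≈60 days) ✓; 30 hrs/wk ≥ 25 ✓ → eligible.
Medical Plan — service 73 weeks < 5 years (≈1825 days) ✗ → not eligible.
Charitable Gift Match — status temporary ✓ (not excluded); service 73 weeks ≥ 6 months (≈180 days) ✓; dept HR ✗ → not eligible.
Employee Assistance Program — status temporary ✓; service 73 weeks ≥ 1 year (≈365 days) ✓; grade Band 4 ≥ Band 4 ✓; rating 2 ≥ 2 ✓ → eligible.
Gym Reimbursement — status temporary ✓; service 73 weeks < 18 months (≈540 days) ✗ → not eligible.
Unlimited PTO Program — status temporary ✓ (not excluded); service 73 weeks ≥ 6 months (≈180 days) ✓; grade Band 4 ≥ Band 3 ✓ → eligible.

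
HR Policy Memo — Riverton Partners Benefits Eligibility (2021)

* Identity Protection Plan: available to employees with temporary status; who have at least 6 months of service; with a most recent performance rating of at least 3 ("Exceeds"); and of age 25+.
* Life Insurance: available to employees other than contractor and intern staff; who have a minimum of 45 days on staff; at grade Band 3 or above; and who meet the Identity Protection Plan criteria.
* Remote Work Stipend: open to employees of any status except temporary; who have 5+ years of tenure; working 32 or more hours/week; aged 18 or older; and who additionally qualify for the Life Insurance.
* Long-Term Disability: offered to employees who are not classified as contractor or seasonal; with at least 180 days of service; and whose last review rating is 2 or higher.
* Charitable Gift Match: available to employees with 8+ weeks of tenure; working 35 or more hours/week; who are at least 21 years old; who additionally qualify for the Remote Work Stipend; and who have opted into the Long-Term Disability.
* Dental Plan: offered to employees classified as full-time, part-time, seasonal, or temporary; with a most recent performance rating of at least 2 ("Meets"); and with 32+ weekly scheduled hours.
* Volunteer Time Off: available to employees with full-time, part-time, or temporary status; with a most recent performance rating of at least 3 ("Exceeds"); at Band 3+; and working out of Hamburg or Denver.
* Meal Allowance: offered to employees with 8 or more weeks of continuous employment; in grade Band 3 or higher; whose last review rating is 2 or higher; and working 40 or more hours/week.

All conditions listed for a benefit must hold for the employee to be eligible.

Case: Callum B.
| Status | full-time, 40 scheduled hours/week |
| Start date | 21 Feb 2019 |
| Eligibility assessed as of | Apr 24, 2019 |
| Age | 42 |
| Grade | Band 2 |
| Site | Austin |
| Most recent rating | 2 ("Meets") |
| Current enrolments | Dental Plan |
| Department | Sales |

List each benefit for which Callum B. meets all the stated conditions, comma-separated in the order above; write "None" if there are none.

Service from 21 Feb 2019 to Apr 24, 2019: 62 days.
Identity Protection Plan — status full-time ✗ (requires temporary) → not eligible.
Life Insurance — status full-time ✓ (not excluded); service 62 days ≥ 45 days ✓; grade Band 2 < Band 3 ✗ → not eligible.
Remote Work Stipend — status full-time ✓ (not excluded); service 62 days < 5 years (≈1825 days) ✗ → not eligible.
Long-Term Disability — status full-time ✓ (not excluded); service 62 days < 180 days ✗ → not eligible.
Charitable Gift Match — service 62 days ≥ 8 weeks (≈56 days) ✓; 40 hrs/wk ≥ 35 ✓; age 42 ≥ 21 ✓; not eligible for Remote Work Stipend ✗ → not eligible.
Dental Plan — status full-time ✓; rating 2 ≥ 2 ✓; 40 hrs/wk ≥ 32 ✓ → eligible.
Volunteer Time Off — status full-time ✓; rating 2 < 3 ✗ → not eligible.
Meal Allowance — service 62 days ≥ 8 weeks (≈56 days) ✓; grade Band 2 < Band 3 ✗ → not eligible.

Dental Plan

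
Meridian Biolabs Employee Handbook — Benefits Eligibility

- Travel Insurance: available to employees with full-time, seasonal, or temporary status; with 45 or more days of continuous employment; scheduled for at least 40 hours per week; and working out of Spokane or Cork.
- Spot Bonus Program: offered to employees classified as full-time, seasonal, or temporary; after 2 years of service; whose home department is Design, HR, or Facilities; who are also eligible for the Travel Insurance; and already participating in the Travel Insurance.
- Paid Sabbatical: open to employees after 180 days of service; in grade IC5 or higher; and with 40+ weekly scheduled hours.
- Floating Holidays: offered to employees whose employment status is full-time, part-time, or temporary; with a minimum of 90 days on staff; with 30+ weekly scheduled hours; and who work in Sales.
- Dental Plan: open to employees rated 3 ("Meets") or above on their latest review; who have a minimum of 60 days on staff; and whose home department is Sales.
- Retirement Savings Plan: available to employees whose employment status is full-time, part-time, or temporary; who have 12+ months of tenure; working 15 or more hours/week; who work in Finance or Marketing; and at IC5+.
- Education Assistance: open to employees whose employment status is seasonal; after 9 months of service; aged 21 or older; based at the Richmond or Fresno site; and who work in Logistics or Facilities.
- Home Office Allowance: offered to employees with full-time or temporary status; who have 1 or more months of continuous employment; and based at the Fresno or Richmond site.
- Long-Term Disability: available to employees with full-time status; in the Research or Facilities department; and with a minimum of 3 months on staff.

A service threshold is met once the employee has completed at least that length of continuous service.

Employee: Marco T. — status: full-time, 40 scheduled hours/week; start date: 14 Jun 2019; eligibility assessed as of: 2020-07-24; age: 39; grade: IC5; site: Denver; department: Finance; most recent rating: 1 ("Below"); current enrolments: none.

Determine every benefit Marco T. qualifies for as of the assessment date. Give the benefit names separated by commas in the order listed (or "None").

Service from 14 Jun 2019 to 2020-07-24: 406 days.
Travel Insurance — status full-time ✓; service 406 days ≥ 45 days ✓; 40 hrs/wk ≥ 40 ✓; site Denver ✗ (not Spokane or Cork) → not eligible.
Spot Bonus Program — status full-time ✓; service 406 days < 2 years (≈730 days) ✗ → not eligible.
Paid Sabbatical — service 406 days ≥ 180 days ✓; grade IC5 ≥ IC5 ✓; 40 hrs/wk ≥ 40 ✓ → eligible.
Floating Holidays — status full-time ✓; service 406 days ≥ 90 days ✓; 40 hrs/wk ≥ 30 ✓; dept Finance ✗ → not eligible.
Dental Plan — rating 1 < 3 ✗ → not eligible.
Retirement Savings Plan — status full-time ✓; service 406 days ≥ 12 months (≈360 days) ✓; 40 hrs/wk ≥ 15 ✓; dept Finance ✓; grade IC5 ≥ IC5 ✓ → eligible.
Education Assistance — status full-time ✗ (requires seasonal) → not eligible.
Home Office Allowance — status full-time ✓; service 406 days ≥ 1 month (≈30 days) ✓; site Denver ✗ (not Fresno or Richmond) → not eligible.
Long-Term Disability — status full-time ✓; dept Finance ✗ → not eligible.

Paid Sabbatical, Retirement Savings Plan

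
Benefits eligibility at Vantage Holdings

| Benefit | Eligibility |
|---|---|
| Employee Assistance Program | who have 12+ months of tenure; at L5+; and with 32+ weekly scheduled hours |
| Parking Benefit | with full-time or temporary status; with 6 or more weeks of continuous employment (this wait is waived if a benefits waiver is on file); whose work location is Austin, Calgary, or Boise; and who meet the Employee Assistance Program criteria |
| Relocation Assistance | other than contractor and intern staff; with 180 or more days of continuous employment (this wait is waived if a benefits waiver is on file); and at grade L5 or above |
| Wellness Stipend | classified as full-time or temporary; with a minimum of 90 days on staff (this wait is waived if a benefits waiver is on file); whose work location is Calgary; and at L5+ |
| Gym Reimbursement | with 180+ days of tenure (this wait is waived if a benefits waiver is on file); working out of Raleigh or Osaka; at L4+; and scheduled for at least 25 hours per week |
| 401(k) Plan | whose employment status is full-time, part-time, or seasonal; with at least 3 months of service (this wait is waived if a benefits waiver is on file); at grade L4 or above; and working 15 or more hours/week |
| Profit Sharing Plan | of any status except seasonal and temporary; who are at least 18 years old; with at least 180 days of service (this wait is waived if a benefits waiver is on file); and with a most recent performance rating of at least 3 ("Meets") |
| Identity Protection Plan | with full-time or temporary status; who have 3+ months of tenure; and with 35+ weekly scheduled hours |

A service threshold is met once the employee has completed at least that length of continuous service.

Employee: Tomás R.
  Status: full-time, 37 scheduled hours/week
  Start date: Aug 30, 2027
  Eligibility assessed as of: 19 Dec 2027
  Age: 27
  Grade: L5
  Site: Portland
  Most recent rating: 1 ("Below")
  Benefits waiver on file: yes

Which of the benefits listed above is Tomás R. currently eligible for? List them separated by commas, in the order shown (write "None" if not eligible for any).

Service from Aug 30, 2027 to 19 Dec 2027: 111 days.
Employee Assistance Program — service 111 days < 12 months (≈360 days) ✗ → not eligible.
Parking Benefit — status full-time ✓; benefits waiver on file ✓; site Portland ✗ (not Austin, Calgary, or Boise) → not eligible.
Relocation Assistance — status full-time ✓ (not excluded); benefits waiver on file ✓; grade L5 ≥ L5 ✓ → eligible.
Wellness Stipend — status full-time ✓; benefits waiver on file ✓; site Portland ✗ (not Calgary) → not eligible.
Gym Reimbursement — benefits waiver on file ✓; site Portland ✗ (not Raleigh or Osaka) → not eligible.
401(k) Plan — status full-time ✓; benefits waiver on file ✓; grade L5 ≥ L4 ✓; 37 hrs/wk ≥ 15 ✓ → eligible.
Profit Sharing Plan — status full-time ✓ (not excluded); age 27 ≥ 18 ✓; benefits waiver on file ✓; rating 1 < 3 ✗ → not eligible.
Identity Protection Plan — status full-time ✓; service 111 days ≥ 3 months (≈90 days) ✓; 37 hrs/wk ≥ 35 ✓ → eligible.

Relocation Assistance, 401(k) Plan, Identity Protection Plan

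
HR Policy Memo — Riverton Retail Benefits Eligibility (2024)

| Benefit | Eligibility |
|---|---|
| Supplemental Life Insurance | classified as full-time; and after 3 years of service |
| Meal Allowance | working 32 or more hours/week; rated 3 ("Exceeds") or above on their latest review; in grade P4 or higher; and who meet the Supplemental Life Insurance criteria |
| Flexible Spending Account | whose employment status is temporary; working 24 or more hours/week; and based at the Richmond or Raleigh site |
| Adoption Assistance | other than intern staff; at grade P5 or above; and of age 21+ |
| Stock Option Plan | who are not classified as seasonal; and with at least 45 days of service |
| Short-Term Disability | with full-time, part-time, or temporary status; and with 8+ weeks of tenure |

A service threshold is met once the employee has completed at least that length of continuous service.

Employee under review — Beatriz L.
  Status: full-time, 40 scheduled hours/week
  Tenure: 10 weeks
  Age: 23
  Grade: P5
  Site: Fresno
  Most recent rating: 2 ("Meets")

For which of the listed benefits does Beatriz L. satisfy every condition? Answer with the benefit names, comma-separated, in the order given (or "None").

Supplemental Life Insurance — status full-time ✓; service 10 weeks < 3 years (≈1095 days) ✗ → not eligible.
Meal Allowance — 40 hrs/wk ≥ 32 ✓; rating 2 < 3 ✗ → not eligible.
Flexible Spending Account — status full-time ✗ (requires temporary) → not eligible.
Adoption Assistance — status full-time ✓ (not excluded); grade P5 ≥ P5 ✓; age 23 ≥ 21 ✓ → eligible.
Stock Option Plan — status full-time ✓ (not excluded); service 10 weeks ≥ 45 days ✓ → eligible.
Short-Term Disability — status full-time ✓; service 10 weeks ≥ 8 weeks ✓ → eligible.

Adoption Assistance, Stock Option Plan, Short-Term Disability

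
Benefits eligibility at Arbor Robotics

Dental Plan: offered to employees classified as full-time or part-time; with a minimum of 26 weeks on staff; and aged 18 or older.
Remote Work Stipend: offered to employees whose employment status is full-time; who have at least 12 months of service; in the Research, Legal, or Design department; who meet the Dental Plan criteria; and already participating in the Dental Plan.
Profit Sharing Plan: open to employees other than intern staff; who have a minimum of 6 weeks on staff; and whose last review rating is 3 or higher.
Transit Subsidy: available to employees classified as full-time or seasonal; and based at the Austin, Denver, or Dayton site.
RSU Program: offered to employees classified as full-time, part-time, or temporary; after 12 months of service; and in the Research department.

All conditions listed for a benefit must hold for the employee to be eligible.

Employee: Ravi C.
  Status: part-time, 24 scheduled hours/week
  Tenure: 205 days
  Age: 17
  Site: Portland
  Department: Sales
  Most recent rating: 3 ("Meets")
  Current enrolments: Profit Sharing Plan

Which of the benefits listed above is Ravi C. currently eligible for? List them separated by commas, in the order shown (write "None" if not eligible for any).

Dental Plan — status part-time ✓; service 205 days ≥ 26 weeks (≈182 days) ✓; age 17 < 18 ✗ → not eligible.
Remote Work Stipend — status part-time ✗ (requires full-time) → not eligible.
Profit Sharing Plan — status part-time ✓ (not excluded); service 205 days ≥ 6 weeks (≈42 days) ✓; rating 3 ≥ 3 ✓ → eligible.
Transit Subsidy — status part-time ✗ (requires full-time or seasonal) → not eligible.
RSU Program — status part-time ✓; service 205 days < 12 months (≈360 days) ✗ → not eligible.

Profit Sharing Plan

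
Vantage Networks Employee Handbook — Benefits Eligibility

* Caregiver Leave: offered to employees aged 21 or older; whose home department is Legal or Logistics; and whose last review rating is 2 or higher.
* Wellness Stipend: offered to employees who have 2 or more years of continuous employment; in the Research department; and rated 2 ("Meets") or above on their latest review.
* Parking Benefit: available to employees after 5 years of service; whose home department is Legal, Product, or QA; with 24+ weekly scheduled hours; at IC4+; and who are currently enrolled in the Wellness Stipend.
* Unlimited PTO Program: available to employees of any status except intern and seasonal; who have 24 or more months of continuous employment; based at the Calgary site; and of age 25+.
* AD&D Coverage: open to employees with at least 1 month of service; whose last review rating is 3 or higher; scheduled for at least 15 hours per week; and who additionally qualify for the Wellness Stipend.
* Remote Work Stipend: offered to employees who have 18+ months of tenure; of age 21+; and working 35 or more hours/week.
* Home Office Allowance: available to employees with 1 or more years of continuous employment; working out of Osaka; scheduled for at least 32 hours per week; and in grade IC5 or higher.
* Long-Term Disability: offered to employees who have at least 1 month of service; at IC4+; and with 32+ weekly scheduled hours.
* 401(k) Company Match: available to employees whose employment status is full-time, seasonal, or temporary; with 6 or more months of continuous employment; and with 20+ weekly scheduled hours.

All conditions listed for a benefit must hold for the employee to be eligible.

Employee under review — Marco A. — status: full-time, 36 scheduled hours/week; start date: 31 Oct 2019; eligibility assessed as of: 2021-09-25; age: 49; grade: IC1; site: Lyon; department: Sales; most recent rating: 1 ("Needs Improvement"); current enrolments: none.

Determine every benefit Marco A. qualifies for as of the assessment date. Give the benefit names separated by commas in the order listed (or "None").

Service from 31 Oct 2019 to 2021-09-25: 695 days.
Caregiver Leave — age 49 ≥ 21 ✓; dept Sales ✗ → not eligible.
Wellness Stipend — service 695 days < 2 years (≈730 days) ✗ → not eligible.
Parking Benefit — service 695 days < 5 years (≈1825 days) ✗ → not eligible.
Unlimited PTO Program — status full-time ✓ (not excluded); service 695 days < 24 months (≈720 days) ✗ → not eligible.
AD&D Coverage — service 695 days ≥ 1 month (≈30 days) ✓; rating 1 < 3 ✗ → not eligible.
Remote Work Stipend — service 695 days ≥ 18 months (≈540 days) ✓; age 49 ≥ 21 ✓; 36 hrs/wk ≥ 35 ✓ → eligible.
Home Office Allowance — service 695 days ≥ 1 year (≈365 days) ✓; site Lyon ✗ (not Osaka) → not eligible.
Long-Term Disability — service 695 days ≥ 1 month (≈30 days) ✓; grade IC1 < IC4 ✗ → not eligible.
401(k) Company Match — status full-time ✓; service 695 days ≥ 6 months (≈180 days) ✓; 36 hrs/wk ≥ 20 ✓ → eligible.

Remote Work Stipend, 401(k) Company Match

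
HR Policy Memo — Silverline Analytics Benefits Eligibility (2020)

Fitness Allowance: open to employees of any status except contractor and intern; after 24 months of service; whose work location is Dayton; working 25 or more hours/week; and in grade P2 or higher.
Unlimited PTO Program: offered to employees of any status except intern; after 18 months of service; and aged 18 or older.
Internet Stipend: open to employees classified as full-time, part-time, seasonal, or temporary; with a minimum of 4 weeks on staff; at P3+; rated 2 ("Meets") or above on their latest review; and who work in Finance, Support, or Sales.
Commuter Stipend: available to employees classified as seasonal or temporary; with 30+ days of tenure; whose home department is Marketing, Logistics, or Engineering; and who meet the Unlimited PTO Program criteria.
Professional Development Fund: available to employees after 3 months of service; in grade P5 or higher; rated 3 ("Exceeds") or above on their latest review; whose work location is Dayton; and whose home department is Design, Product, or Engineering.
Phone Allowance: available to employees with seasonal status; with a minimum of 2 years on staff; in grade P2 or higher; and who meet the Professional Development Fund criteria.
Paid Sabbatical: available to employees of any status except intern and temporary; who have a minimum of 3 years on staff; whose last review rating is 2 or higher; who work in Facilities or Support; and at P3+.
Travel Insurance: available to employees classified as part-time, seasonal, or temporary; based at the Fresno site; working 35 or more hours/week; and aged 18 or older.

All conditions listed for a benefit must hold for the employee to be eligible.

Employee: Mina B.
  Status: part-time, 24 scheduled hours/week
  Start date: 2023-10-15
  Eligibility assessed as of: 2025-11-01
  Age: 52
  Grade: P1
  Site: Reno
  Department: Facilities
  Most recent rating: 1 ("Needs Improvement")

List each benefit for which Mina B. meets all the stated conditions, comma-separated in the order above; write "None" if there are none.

Service from 2023-10-15 to 2025-11-01: 748 days.
Fitness Allowance — status part-time ✓ (not excluded); service 748 days ≥ 24 months (≈720 days) ✓; site Reno ✗ (not Dayton) → not eligible.
Unlimited PTO Program — status part-time ✓ (not excluded); service 748 days ≥ 18 months (≈540 days) ✓; age 52 ≥ 18 ✓ → eligible.
Internet Stipend — status part-time ✓; service 748 days ≥ 4 weeks (≈28 days) ✓; grade P1 < P3 ✗ → not eligible.
Commuter Stipend — status part-time ✗ (requires seasonal or temporary) → not eligible.
Professional Development Fund — service 748 days ≥ 3 months (≈90 days) ✓; grade P1 < P5 ✗ → not eligible.
Phone Allowance — status part-time ✗ (requires seasonal) → not eligible.
Paid Sabbatical — status part-time ✓ (not excluded); service 748 days < 3 years (≈1095 days) ✗ → not eligible.
Travel Insurance — status part-time ✓; site Reno ✗ (not Fresno) → not eligible.

Unlimited PTO Program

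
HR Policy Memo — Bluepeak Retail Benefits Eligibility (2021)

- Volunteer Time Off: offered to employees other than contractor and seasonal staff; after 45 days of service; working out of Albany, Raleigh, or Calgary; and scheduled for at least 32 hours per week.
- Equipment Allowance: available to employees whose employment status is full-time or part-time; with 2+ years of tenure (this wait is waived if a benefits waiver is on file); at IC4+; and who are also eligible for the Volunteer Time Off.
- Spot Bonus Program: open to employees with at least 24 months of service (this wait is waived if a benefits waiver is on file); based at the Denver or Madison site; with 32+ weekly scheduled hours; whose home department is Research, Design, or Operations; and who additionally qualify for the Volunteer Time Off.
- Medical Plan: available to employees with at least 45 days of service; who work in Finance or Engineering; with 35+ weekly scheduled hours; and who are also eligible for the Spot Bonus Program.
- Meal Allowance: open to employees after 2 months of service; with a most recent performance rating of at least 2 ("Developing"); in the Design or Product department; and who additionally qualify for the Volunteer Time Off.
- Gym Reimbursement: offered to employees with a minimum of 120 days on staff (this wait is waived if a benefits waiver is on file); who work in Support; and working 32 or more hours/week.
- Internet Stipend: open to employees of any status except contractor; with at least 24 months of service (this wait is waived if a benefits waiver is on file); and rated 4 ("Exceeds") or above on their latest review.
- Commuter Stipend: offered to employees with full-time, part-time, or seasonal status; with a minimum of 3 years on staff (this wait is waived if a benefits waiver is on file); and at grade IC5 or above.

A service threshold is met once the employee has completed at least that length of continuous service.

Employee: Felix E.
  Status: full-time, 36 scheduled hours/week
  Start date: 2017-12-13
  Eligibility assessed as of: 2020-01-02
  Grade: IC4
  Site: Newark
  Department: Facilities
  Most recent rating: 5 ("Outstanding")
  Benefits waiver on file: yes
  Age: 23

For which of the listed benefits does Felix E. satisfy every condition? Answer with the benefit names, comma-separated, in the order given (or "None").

Internet Stipend

Service from 2017-12-13 to 2020-01-02: 750 days.
Volunteer Time Off — status full-time ✓ (not excluded); service 750 days ≥ 45 days ✓; site Newark ✗ (not Albany, Raleigh, or Calgary) → not eligible.
Equipment Allowance — status full-time ✓; benefits waiver on file ✓; grade IC4 ≥ IC4 ✓; not eligible for Volunteer Time Off ✗ → not eligible.
Spot Bonus Program — benefits waiver on file ✓; site Newark ✗ (not Denver or Madison) → not eligible.
Medical Plan — service 750 days ≥ 45 days ✓; dept Facilities ✗ → not eligible.
Meal Allowance — service 750 days ≥ 2 months (≈60 days) ✓; rating 5 ≥ 2 ✓; dept Facilities ✗ → not eligible.
Gym Reimbursement — benefits waiver on file ✓; dept Facilities ✗ → not eligible.
Internet Stipend — status full-time ✓ (not excluded); benefits waiver on file ✓; rating 5 ≥ 4 ✓ → eligible.
Commuter Stipend — status full-time ✓; benefits waiver on file ✓; grade IC4 < IC5 ✗ → not eligible.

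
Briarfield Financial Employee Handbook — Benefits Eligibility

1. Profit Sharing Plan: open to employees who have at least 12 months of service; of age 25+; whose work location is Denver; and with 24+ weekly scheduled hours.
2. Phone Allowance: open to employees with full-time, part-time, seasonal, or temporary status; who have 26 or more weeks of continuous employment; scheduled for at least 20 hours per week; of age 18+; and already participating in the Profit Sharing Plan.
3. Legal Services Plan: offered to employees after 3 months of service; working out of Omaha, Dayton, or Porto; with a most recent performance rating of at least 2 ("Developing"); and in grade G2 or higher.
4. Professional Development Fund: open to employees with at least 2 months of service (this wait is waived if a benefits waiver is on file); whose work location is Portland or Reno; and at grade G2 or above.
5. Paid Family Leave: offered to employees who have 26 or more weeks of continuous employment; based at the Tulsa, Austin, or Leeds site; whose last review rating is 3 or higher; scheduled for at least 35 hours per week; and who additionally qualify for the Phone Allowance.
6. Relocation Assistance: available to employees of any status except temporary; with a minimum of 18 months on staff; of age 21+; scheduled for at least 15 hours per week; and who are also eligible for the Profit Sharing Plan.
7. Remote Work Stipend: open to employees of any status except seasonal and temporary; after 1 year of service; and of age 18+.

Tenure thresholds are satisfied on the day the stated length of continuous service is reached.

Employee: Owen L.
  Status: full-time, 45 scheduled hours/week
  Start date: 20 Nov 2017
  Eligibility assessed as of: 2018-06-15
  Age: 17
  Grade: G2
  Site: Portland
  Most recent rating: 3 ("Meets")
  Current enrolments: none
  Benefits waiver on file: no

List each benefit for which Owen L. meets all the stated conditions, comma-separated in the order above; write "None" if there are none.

Professional Development Fund

Service from 20 Nov 2017 to 2018-06-15: 207 days.
Profit Sharing Plan — service 207 days < 12 months (≈360 days) ✗ → not eligible.
Phone Allowance — status full-time ✓; service 207 days ≥ 26 weeks (≈182 days) ✓; 45 hrs/wk ≥ 20 ✓; age 17 < 18 ✗ → not eligible.
Legal Services Plan — service 207 days ≥ 3 months (≈90 days) ✓; site Portland ✗ (not Omaha, Dayton, or Porto) → not eligible.
Professional Development Fund — no waiver, service 207 days ≥ 2 months (≈60 days) ✓; site Portland ✓; grade G2 ≥ G2 ✓ → eligible.
Paid Family Leave — service 207 days ≥ 26 weeks (≈182 days) ✓; site Portland ✗ (not Tulsa, Austin, or Leeds) → not eligible.
Relocation Assistance — status full-time ✓ (not excluded); service 207 days < 18 months (≈540 days) ✗ → not eligible.
Remote Work Stipend — status full-time ✓ (not excluded); service 207 days < 1 year (≈365 days) ✗ → not eligible.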